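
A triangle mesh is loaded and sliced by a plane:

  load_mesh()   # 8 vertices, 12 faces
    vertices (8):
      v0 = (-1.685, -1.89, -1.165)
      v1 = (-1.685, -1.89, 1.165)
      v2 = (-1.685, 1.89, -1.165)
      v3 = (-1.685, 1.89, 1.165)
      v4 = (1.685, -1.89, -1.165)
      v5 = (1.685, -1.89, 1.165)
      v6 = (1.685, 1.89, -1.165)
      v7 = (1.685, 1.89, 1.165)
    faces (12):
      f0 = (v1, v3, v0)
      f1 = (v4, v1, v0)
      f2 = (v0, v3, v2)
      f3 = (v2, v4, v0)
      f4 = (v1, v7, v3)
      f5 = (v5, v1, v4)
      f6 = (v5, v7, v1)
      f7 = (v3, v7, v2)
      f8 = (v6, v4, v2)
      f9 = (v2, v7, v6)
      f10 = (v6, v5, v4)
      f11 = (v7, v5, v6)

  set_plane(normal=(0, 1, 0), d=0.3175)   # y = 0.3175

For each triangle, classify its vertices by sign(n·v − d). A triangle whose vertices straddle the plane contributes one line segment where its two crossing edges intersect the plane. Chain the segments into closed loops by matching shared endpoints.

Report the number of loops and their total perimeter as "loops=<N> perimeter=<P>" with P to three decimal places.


Straddling triangles (8 of 12):
  (v1,v3,v0) [-+-] → (-1.685, 0.3175, 1.165)–(-1.685, 0.3175, 0.195708)  len=0.9693
  (v0,v3,v2) [-++] → (-1.685, 0.3175, 0.195708)–(-1.685, 0.3175, -1.165)  len=1.3607
  (v2,v4,v0) [+--] → (-0.283062, 0.3175, -1.165)–(-1.685, 0.3175, -1.165)  len=1.4019
  (v1,v7,v3) [-++] → (0.283062, 0.3175, 1.165)–(-1.685, 0.3175, 1.165)  len=1.9681
  (v5,v7,v1) [-+-] → (1.685, 0.3175, 1.165)–(0.283062, 0.3175, 1.165)  len=1.4019
  (v6,v4,v2) [+-+] → (1.685, 0.3175, -1.165)–(-0.283062, 0.3175, -1.165)  len=1.9681
  (v6,v5,v4) [+--] → (1.685, 0.3175, -0.195708)–(1.685, 0.3175, -1.165)  len=0.9693
  (v7,v5,v6) [+-+] → (1.685, 0.3175, 1.165)–(1.685, 0.3175, -0.195708)  len=1.3607

Chained into 1 loop(s):
  loop 1: 8 segments, perimeter = 11.4000
Total perimeter = 11.400

loops=1 perimeter=11.400


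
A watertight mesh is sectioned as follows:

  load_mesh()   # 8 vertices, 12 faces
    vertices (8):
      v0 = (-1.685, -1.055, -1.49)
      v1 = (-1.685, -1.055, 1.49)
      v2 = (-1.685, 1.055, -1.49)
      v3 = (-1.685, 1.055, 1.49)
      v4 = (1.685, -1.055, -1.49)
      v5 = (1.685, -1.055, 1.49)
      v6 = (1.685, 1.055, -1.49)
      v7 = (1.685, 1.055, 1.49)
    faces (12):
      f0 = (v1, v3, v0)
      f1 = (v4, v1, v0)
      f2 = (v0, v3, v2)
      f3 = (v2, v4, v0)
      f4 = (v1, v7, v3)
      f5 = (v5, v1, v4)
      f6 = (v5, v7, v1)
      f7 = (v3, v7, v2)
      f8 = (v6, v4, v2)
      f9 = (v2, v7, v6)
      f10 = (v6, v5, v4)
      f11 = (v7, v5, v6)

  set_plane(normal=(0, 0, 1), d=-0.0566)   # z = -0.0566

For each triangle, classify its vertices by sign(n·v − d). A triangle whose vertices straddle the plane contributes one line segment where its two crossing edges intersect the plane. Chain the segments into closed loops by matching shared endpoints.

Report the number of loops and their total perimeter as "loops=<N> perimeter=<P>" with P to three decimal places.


loops=1 perimeter=10.960

Straddling triangles (8 of 12):
  (v1,v3,v0) [++-] → (-1.685, -0.0400758, -0.0566)–(-1.685, -1.055, -0.0566)  len=1.0149
  (v4,v1,v0) [-+-] → (0.0640074, -1.055, -0.0566)–(-1.685, -1.055, -0.0566)  len=1.7490
  (v0,v3,v2) [-+-] → (-1.685, -0.0400758, -0.0566)–(-1.685, 1.055, -0.0566)  len=1.0951
  (v5,v1,v4) [++-] → (0.0640074, -1.055, -0.0566)–(1.685, -1.055, -0.0566)  len=1.6210
  (v3,v7,v2) [++-] → (-0.0640074, 1.055, -0.0566)–(-1.685, 1.055, -0.0566)  len=1.6210
  (v2,v7,v6) [-+-] → (-0.0640074, 1.055, -0.0566)–(1.685, 1.055, -0.0566)  len=1.7490
  (v6,v5,v4) [-+-] → (1.685, 0.0400758, -0.0566)–(1.685, -1.055, -0.0566)  len=1.0951
  (v7,v5,v6) [++-] → (1.685, 0.0400758, -0.0566)–(1.685, 1.055, -0.0566)  len=1.0149

Chained into 1 loop(s):
  loop 1: 8 segments, perimeter = 10.9600
Total perimeter = 10.960


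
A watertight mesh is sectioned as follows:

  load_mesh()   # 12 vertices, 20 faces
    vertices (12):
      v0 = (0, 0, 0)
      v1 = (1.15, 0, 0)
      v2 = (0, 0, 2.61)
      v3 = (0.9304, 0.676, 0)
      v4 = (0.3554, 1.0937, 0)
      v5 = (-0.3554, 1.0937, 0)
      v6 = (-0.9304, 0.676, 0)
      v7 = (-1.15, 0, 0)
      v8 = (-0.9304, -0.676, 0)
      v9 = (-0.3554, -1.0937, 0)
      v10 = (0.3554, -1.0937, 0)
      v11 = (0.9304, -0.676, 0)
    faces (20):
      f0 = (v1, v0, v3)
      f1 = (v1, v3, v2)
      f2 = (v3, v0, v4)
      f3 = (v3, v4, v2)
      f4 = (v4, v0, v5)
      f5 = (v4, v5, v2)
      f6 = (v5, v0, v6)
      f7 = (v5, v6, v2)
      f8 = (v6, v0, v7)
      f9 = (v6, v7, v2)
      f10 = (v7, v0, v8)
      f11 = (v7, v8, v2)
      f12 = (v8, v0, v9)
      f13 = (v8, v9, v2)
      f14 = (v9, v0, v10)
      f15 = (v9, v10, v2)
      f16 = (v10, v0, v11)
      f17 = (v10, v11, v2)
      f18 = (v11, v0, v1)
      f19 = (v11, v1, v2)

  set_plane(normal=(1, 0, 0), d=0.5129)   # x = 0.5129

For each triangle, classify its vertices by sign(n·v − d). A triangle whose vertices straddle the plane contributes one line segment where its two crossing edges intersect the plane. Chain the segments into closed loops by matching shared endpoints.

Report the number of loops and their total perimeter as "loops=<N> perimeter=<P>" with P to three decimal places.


loops=1 perimeter=5.522

Straddling triangles (8 of 20):
  (v1,v0,v3) [+-+] → (0.5129, 0, 0)–(0.5129, 0.372657, 0)  len=0.3727
  (v1,v3,v2) [++-] → (0.5129, 0.372657, 1.17119)–(0.5129, 0, 1.44594)  len=0.4630
  (v3,v0,v4) [+--] → (0.5129, 0.372657, 0)–(0.5129, 0.979287, 0)  len=0.6066
  (v3,v4,v2) [+--] → (0.5129, 0.979287, 0)–(0.5129, 0.372657, 1.17119)  len=1.3190
  (v10,v0,v11) [--+] → (0.5129, -0.372657, 0)–(0.5129, -0.979287, 0)  len=0.6066
  (v10,v11,v2) [-+-] → (0.5129, -0.979287, 0)–(0.5129, -0.372657, 1.17119)  len=1.3190
  (v11,v0,v1) [+-+] → (0.5129, -0.372657, 0)–(0.5129, 0, 0)  len=0.3727
  (v11,v1,v2) [++-] → (0.5129, 0, 1.44594)–(0.5129, -0.372657, 1.17119)  len=0.4630

Chained into 1 loop(s):
  loop 1: 8 segments, perimeter = 5.5225
Total perimeter = 5.522


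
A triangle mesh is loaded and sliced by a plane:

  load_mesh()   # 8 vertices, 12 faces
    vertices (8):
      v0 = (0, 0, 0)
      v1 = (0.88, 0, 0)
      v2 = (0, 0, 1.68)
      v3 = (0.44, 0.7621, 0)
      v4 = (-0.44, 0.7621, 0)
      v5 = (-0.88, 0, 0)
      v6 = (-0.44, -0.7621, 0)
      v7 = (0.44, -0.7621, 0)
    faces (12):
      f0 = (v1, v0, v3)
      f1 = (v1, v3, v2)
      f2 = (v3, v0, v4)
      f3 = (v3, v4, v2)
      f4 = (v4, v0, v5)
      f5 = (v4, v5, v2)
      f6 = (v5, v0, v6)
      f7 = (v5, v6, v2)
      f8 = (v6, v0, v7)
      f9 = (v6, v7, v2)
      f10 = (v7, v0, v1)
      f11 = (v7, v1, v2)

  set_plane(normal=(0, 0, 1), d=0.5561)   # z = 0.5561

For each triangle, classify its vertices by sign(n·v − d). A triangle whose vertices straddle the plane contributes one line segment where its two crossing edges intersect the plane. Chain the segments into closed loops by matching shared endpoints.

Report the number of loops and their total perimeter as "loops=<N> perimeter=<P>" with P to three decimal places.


loops=1 perimeter=3.532

Straddling triangles (6 of 12):
  (v1,v3,v2) [--+] → (0.294355, 0.509836, 0.5561)–(0.58871, 0, 0.5561)  len=0.5887
  (v3,v4,v2) [--+] → (-0.294355, 0.509836, 0.5561)–(0.294355, 0.509836, 0.5561)  len=0.5887
  (v4,v5,v2) [--+] → (-0.58871, 0, 0.5561)–(-0.294355, 0.509836, 0.5561)  len=0.5887
  (v5,v6,v2) [--+] → (-0.294355, -0.509836, 0.5561)–(-0.58871, 0, 0.5561)  len=0.5887
  (v6,v7,v2) [--+] → (0.294355, -0.509836, 0.5561)–(-0.294355, -0.509836, 0.5561)  len=0.5887
  (v7,v1,v2) [--+] → (0.58871, 0, 0.5561)–(0.294355, -0.509836, 0.5561)  len=0.5887

Chained into 1 loop(s):
  loop 1: 6 segments, perimeter = 3.5323
Total perimeter = 3.532


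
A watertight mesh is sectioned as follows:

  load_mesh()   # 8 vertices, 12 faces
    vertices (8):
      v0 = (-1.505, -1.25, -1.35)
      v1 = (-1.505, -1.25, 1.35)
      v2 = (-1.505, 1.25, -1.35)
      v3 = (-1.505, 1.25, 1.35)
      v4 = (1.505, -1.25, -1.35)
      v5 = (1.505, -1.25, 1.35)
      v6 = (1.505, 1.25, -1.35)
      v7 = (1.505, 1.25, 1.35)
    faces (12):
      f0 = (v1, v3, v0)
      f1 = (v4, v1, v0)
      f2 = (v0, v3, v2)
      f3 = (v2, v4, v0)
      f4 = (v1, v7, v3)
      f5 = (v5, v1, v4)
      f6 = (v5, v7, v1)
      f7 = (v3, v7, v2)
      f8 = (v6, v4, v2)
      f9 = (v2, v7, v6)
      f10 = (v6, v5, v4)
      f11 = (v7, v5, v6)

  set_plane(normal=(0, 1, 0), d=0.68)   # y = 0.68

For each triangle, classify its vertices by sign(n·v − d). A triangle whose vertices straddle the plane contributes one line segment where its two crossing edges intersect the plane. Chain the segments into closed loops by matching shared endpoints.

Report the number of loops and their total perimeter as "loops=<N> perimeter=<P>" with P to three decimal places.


loops=1 perimeter=11.420

Straddling triangles (8 of 12):
  (v1,v3,v0) [-+-] → (-1.505, 0.68, 1.35)–(-1.505, 0.68, 0.7344)  len=0.6156
  (v0,v3,v2) [-++] → (-1.505, 0.68, 0.7344)–(-1.505, 0.68, -1.35)  len=2.0844
  (v2,v4,v0) [+--] → (-0.81872, 0.68, -1.35)–(-1.505, 0.68, -1.35)  len=0.6863
  (v1,v7,v3) [-++] → (0.81872, 0.68, 1.35)–(-1.505, 0.68, 1.35)  len=2.3237
  (v5,v7,v1) [-+-] → (1.505, 0.68, 1.35)–(0.81872, 0.68, 1.35)  len=0.6863
  (v6,v4,v2) [+-+] → (1.505, 0.68, -1.35)–(-0.81872, 0.68, -1.35)  len=2.3237
  (v6,v5,v4) [+--] → (1.505, 0.68, -0.7344)–(1.505, 0.68, -1.35)  len=0.6156
  (v7,v5,v6) [+-+] → (1.505, 0.68, 1.35)–(1.505, 0.68, -0.7344)  len=2.0844

Chained into 1 loop(s):
  loop 1: 8 segments, perimeter = 11.4200
Total perimeter = 11.420


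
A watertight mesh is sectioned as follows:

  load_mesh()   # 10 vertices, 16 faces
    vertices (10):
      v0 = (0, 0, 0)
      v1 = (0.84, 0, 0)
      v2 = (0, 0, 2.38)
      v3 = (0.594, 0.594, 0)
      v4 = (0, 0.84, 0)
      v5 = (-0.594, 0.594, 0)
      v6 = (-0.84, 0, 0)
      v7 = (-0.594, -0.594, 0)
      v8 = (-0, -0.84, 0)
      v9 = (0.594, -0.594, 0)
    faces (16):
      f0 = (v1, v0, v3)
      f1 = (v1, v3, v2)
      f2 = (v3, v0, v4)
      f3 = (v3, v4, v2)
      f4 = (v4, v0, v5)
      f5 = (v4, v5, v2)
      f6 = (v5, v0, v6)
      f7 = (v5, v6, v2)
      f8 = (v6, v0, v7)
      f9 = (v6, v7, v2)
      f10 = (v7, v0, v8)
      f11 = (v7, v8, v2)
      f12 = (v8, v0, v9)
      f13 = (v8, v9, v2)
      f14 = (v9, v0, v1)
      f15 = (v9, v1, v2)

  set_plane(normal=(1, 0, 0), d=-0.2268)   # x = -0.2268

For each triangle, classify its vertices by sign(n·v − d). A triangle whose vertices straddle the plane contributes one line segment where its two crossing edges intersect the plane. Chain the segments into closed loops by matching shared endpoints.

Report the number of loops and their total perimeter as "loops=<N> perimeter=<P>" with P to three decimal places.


loops=1 perimeter=5.312

Straddling triangles (8 of 16):
  (v4,v0,v5) [++-] → (-0.2268, 0.2268, 0)–(-0.2268, 0.746073, 0)  len=0.5193
  (v4,v5,v2) [+-+] → (-0.2268, 0.746073, 0)–(-0.2268, 0.2268, 1.47127)  len=1.5602
  (v5,v0,v6) [-+-] → (-0.2268, 0.2268, 0)–(-0.2268, 0, 0)  len=0.2268
  (v5,v6,v2) [--+] → (-0.2268, 0, 1.7374)–(-0.2268, 0.2268, 1.47127)  len=0.3497
  (v6,v0,v7) [-+-] → (-0.2268, 0, 0)–(-0.2268, -0.2268, 0)  len=0.2268
  (v6,v7,v2) [--+] → (-0.2268, -0.2268, 1.47127)–(-0.2268, 0, 1.7374)  len=0.3497
  (v7,v0,v8) [-++] → (-0.2268, -0.2268, 0)–(-0.2268, -0.746073, 0)  len=0.5193
  (v7,v8,v2) [-++] → (-0.2268, -0.746073, 0)–(-0.2268, -0.2268, 1.47127)  len=1.5602

Chained into 1 loop(s):
  loop 1: 8 segments, perimeter = 5.3119
Total perimeter = 5.312


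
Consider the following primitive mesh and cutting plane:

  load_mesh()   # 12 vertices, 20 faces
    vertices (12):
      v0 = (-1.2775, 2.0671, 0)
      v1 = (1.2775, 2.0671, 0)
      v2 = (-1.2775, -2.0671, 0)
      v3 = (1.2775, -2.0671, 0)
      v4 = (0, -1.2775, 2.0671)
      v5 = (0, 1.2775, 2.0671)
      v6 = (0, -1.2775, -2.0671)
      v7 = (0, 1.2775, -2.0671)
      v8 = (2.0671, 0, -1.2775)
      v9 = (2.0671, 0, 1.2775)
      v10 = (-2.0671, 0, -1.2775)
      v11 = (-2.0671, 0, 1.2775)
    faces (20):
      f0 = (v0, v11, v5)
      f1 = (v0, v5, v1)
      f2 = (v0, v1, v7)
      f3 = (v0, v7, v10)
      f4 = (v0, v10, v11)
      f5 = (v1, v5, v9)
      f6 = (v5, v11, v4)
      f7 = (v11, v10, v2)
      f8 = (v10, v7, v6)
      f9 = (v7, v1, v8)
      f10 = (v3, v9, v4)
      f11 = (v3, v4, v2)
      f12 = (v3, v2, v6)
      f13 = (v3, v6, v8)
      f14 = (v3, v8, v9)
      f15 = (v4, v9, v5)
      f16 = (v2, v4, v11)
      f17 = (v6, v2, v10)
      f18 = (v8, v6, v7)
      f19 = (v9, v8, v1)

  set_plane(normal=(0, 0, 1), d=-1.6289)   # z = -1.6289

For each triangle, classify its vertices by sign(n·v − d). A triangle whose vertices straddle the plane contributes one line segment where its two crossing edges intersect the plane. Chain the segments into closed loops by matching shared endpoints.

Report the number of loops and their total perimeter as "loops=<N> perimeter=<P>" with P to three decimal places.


loops=1 perimeter=8.315

Straddling triangles (8 of 20):
  (v0,v1,v7) [++-] → (0.270814, 1.44489, -1.6289)–(-0.270814, 1.44489, -1.6289)  len=0.5416
  (v0,v7,v10) [+-+] → (-0.270814, 1.44489, -1.6289)–(-1.14717, 0.568533, -1.6289)  len=1.2393
  (v10,v7,v6) [+--] → (-1.14717, 0.568533, -1.6289)–(-1.14717, -0.568533, -1.6289)  len=1.1371
  (v7,v1,v8) [-++] → (0.270814, 1.44489, -1.6289)–(1.14717, 0.568533, -1.6289)  len=1.2393
  (v3,v2,v6) [++-] → (-0.270814, -1.44489, -1.6289)–(0.270814, -1.44489, -1.6289)  len=0.5416
  (v3,v6,v8) [+-+] → (0.270814, -1.44489, -1.6289)–(1.14717, -0.568533, -1.6289)  len=1.2393
  (v6,v2,v10) [-++] → (-0.270814, -1.44489, -1.6289)–(-1.14717, -0.568533, -1.6289)  len=1.2393
  (v8,v6,v7) [+--] → (1.14717, -0.568533, -1.6289)–(1.14717, 0.568533, -1.6289)  len=1.1371

Chained into 1 loop(s):
  loop 1: 8 segments, perimeter = 8.3148
Total perimeter = 8.315


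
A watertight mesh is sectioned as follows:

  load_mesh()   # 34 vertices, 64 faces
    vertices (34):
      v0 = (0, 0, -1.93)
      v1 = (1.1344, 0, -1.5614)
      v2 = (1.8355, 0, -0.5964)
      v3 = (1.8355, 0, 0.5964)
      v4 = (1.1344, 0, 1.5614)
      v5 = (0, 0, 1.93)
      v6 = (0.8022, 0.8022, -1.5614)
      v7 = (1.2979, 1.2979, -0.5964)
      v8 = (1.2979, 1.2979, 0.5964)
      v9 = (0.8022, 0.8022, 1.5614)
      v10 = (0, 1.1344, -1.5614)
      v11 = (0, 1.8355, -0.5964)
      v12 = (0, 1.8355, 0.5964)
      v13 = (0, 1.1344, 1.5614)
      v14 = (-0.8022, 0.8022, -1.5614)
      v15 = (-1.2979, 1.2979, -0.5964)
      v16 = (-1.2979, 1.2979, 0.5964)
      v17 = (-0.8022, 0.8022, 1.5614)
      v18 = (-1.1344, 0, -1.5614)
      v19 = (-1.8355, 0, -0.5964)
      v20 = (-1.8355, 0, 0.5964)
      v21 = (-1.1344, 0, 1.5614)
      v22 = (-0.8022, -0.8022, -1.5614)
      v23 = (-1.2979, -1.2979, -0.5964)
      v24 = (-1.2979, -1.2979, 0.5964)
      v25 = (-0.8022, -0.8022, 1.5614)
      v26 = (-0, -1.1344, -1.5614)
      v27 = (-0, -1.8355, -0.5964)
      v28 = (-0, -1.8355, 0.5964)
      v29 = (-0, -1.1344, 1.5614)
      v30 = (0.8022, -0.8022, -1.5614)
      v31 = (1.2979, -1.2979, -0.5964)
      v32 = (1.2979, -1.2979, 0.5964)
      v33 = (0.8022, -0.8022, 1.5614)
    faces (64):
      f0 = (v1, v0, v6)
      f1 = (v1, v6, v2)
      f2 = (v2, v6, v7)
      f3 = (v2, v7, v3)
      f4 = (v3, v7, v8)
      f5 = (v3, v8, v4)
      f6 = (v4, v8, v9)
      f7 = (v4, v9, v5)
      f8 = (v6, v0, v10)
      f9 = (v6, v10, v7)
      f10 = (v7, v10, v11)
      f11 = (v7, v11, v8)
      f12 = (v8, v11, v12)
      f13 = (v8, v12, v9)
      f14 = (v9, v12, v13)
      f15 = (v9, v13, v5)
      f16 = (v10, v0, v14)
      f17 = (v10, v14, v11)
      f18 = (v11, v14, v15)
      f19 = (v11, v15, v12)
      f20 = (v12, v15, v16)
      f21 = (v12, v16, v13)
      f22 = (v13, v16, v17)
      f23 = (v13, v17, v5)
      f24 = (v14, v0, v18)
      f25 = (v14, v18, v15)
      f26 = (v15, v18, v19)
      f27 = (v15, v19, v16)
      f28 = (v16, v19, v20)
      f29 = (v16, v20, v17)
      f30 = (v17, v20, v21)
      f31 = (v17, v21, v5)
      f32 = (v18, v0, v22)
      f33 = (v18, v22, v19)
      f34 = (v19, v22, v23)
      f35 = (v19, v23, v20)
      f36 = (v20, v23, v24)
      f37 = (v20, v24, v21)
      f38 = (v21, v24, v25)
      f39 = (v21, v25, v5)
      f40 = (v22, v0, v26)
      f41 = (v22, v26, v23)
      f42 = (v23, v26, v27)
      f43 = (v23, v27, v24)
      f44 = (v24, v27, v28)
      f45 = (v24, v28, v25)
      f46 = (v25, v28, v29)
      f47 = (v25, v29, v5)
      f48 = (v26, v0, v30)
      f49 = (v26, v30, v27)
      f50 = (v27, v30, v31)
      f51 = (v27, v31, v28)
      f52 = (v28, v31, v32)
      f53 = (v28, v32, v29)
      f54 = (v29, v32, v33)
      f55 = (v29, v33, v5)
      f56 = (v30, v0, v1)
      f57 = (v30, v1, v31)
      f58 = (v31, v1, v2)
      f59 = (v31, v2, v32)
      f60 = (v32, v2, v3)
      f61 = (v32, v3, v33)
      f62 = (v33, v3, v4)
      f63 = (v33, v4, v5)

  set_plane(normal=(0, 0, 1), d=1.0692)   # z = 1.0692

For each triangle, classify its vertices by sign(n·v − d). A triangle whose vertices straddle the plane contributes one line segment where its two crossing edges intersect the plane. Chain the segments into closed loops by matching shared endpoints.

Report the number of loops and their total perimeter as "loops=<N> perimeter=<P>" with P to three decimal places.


loops=1 perimeter=9.136

Straddling triangles (16 of 64):
  (v3,v8,v4) [--+] → (1.21779, 0.661996, 1.0692)–(1.492, 0, 1.0692)  len=0.7165
  (v4,v8,v9) [+-+] → (1.21779, 0.661996, 1.0692)–(1.05503, 1.05503, 1.0692)  len=0.4254
  (v8,v12,v9) [--+] → (0.393036, 1.32924, 1.0692)–(1.05503, 1.05503, 1.0692)  len=0.7165
  (v9,v12,v13) [+-+] → (0.393036, 1.32924, 1.0692)–(0, 1.492, 1.0692)  len=0.4254
  (v12,v16,v13) [--+] → (-0.661996, 1.21779, 1.0692)–(0, 1.492, 1.0692)  len=0.7165
  (v13,v16,v17) [+-+] → (-0.661996, 1.21779, 1.0692)–(-1.05503, 1.05503, 1.0692)  len=0.4254
  (v16,v20,v17) [--+] → (-1.32924, 0.393036, 1.0692)–(-1.05503, 1.05503, 1.0692)  len=0.7165
  (v17,v20,v21) [+-+] → (-1.32924, 0.393036, 1.0692)–(-1.492, 0, 1.0692)  len=0.4254
  (v20,v24,v21) [--+] → (-1.21779, -0.661996, 1.0692)–(-1.492, 0, 1.0692)  len=0.7165
  (v21,v24,v25) [+-+] → (-1.21779, -0.661996, 1.0692)–(-1.05503, -1.05503, 1.0692)  len=0.4254
  (v24,v28,v25) [--+] → (-0.393036, -1.32924, 1.0692)–(-1.05503, -1.05503, 1.0692)  len=0.7165
  (v25,v28,v29) [+-+] → (-0.393036, -1.32924, 1.0692)–(0, -1.492, 1.0692)  len=0.4254
  (v28,v32,v29) [--+] → (0.661996, -1.21779, 1.0692)–(0, -1.492, 1.0692)  len=0.7165
  (v29,v32,v33) [+-+] → (0.661996, -1.21779, 1.0692)–(1.05503, -1.05503, 1.0692)  len=0.4254
  (v32,v3,v33) [--+] → (1.32924, -0.393036, 1.0692)–(1.05503, -1.05503, 1.0692)  len=0.7165
  (v33,v3,v4) [+-+] → (1.32924, -0.393036, 1.0692)–(1.492, 0, 1.0692)  len=0.4254

Chained into 1 loop(s):
  loop 1: 16 segments, perimeter = 9.1355
Total perimeter = 9.136


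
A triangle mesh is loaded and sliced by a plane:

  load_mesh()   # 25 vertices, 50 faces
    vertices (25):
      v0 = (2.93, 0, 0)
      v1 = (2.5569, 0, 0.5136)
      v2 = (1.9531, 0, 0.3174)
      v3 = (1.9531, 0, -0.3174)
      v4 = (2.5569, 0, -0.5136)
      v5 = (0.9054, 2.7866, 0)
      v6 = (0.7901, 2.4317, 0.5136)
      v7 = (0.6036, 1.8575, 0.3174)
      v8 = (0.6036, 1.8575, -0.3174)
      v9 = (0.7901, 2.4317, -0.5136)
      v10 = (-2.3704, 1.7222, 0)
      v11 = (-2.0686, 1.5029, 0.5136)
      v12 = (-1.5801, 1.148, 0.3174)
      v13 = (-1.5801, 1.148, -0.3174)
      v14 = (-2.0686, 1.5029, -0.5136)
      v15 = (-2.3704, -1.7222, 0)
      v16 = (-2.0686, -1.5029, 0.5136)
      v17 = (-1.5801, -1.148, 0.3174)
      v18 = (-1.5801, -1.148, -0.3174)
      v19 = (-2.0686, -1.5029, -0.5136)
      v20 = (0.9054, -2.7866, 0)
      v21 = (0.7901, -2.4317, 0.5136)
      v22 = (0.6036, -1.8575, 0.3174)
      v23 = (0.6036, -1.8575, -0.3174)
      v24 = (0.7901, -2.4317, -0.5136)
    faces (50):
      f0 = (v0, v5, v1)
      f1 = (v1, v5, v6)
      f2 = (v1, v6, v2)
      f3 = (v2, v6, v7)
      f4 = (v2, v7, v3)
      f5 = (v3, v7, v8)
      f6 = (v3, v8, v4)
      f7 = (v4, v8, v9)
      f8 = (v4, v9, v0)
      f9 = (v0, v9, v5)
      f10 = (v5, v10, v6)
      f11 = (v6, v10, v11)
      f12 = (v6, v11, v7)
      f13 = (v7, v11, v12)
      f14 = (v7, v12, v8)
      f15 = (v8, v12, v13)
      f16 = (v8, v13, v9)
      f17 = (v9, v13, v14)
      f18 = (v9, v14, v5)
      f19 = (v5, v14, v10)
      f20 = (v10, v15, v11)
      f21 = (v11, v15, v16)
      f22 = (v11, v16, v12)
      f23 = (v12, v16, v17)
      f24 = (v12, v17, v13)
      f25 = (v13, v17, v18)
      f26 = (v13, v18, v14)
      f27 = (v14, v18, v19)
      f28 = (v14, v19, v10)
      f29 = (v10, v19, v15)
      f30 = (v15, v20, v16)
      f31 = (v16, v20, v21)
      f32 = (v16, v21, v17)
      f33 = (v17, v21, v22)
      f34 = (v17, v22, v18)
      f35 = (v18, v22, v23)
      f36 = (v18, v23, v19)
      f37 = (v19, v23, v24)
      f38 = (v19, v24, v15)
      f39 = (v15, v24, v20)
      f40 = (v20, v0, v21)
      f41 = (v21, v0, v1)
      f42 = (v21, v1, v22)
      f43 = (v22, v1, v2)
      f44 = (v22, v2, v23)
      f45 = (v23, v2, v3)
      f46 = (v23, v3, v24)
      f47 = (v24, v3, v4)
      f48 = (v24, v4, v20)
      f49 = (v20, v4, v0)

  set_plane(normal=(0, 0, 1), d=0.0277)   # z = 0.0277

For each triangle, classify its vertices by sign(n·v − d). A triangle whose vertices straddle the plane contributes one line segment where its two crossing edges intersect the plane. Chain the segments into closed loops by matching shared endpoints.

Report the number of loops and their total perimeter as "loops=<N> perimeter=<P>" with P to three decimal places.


Straddling triangles (20 of 50):
  (v0,v5,v1) [--+] → (0.99447, 2.63631, 0.0277)–(2.90988, 0, 0.0277)  len=3.2587
  (v1,v5,v6) [+-+] → (0.99447, 2.63631, 0.0277)–(0.899182, 2.76746, 0.0277)  len=0.1621
  (v2,v7,v3) [++-] → (1.21946, 1.0098, 0.0277)–(1.9531, 0, 0.0277)  len=1.2482
  (v3,v7,v8) [-+-] → (1.21946, 1.0098, 0.0277)–(0.6036, 1.8575, 0.0277)  len=1.0478
  (v5,v10,v6) [--+] → (-2.19994, 1.76047, 0.0277)–(0.899182, 2.76746, 0.0277)  len=3.2586
  (v6,v10,v11) [+-+] → (-2.19994, 1.76047, 0.0277)–(-2.35412, 1.71037, 0.0277)  len=0.1621
  (v7,v12,v8) [++-] → (-0.583537, 1.47179, 0.0277)–(0.6036, 1.8575, 0.0277)  len=1.2482
  (v8,v12,v13) [-+-] → (-0.583537, 1.47179, 0.0277)–(-1.5801, 1.148, 0.0277)  len=1.0478
  (v10,v15,v11) [--+] → (-2.35412, -1.54826, 0.0277)–(-2.35412, 1.71037, 0.0277)  len=3.2586
  (v11,v15,v16) [+-+] → (-2.35412, -1.54826, 0.0277)–(-2.35412, -1.71037, 0.0277)  len=0.1621
  (v12,v17,v13) [++-] → (-1.5801, -0.100188, 0.0277)–(-1.5801, 1.148, 0.0277)  len=1.2482
  (v13,v17,v18) [-+-] → (-1.5801, -0.100188, 0.0277)–(-1.5801, -1.148, 0.0277)  len=1.0478
  (v15,v20,v16) [--+] → (0.745003, -2.71737, 0.0277)–(-2.35412, -1.71037, 0.0277)  len=3.2586
  (v16,v20,v21) [+-+] → (0.745003, -2.71737, 0.0277)–(0.899182, -2.76746, 0.0277)  len=0.1621
  (v17,v22,v18) [++-] → (-0.392963, -1.53371, 0.0277)–(-1.5801, -1.148, 0.0277)  len=1.2482
  (v18,v22,v23) [-+-] → (-0.392963, -1.53371, 0.0277)–(0.6036, -1.8575, 0.0277)  len=1.0478
  (v20,v0,v21) [--+] → (2.81459, -0.131149, 0.0277)–(0.899182, -2.76746, 0.0277)  len=3.2587
  (v21,v0,v1) [+-+] → (2.81459, -0.131149, 0.0277)–(2.90988, 0, 0.0277)  len=0.1621
  (v22,v2,v23) [++-] → (1.33724, -0.847697, 0.0277)–(0.6036, -1.8575, 0.0277)  len=1.2482
  (v23,v2,v3) [-+-] → (1.33724, -0.847697, 0.0277)–(1.9531, 0, 0.0277)  len=1.0478

Chained into 2 loop(s):
  loop 1: 10 segments, perimeter = 17.1038
  loop 2: 10 segments, perimeter = 11.4801
Total perimeter = 28.584

loops=2 perimeter=28.584


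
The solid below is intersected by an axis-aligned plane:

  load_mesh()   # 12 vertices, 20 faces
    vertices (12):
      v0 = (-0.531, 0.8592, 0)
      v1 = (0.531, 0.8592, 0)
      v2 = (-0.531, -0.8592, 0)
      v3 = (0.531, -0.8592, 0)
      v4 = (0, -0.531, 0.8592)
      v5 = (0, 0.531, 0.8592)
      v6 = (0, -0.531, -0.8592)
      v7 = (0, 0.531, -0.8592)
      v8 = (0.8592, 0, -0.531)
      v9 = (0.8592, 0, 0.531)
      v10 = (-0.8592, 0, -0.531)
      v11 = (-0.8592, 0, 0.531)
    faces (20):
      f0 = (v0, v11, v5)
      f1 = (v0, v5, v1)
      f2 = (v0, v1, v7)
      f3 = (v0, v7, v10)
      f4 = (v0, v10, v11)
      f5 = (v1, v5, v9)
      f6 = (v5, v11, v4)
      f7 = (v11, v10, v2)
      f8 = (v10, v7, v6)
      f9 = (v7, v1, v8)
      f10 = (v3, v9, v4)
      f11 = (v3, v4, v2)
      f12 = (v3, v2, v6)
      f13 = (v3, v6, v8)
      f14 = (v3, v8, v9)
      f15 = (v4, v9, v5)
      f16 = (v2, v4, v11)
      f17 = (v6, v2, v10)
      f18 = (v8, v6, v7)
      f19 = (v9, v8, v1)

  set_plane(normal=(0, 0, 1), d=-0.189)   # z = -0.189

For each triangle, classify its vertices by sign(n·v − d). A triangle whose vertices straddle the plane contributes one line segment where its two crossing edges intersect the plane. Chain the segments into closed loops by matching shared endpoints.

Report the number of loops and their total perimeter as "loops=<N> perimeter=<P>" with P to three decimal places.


Straddling triangles (10 of 20):
  (v0,v1,v7) [++-] → (0.414195, 0.787005, -0.189)–(-0.414195, 0.787005, -0.189)  len=0.8284
  (v0,v7,v10) [+--] → (-0.414195, 0.787005, -0.189)–(-0.647817, 0.553383, -0.189)  len=0.3304
  (v0,v10,v11) [+-+] → (-0.647817, 0.553383, -0.189)–(-0.8592, 0, -0.189)  len=0.5924
  (v11,v10,v2) [+-+] → (-0.8592, 0, -0.189)–(-0.647817, -0.553383, -0.189)  len=0.5924
  (v7,v1,v8) [-+-] → (0.414195, 0.787005, -0.189)–(0.647817, 0.553383, -0.189)  len=0.3304
  (v3,v2,v6) [++-] → (-0.414195, -0.787005, -0.189)–(0.414195, -0.787005, -0.189)  len=0.8284
  (v3,v6,v8) [+--] → (0.414195, -0.787005, -0.189)–(0.647817, -0.553383, -0.189)  len=0.3304
  (v3,v8,v9) [+-+] → (0.647817, -0.553383, -0.189)–(0.8592, 0, -0.189)  len=0.5924
  (v6,v2,v10) [-+-] → (-0.414195, -0.787005, -0.189)–(-0.647817, -0.553383, -0.189)  len=0.3304
  (v9,v8,v1) [+-+] → (0.8592, 0, -0.189)–(0.647817, 0.553383, -0.189)  len=0.5924

Chained into 1 loop(s):
  loop 1: 10 segments, perimeter = 5.3479
Total perimeter = 5.348

loops=1 perimeter=5.348


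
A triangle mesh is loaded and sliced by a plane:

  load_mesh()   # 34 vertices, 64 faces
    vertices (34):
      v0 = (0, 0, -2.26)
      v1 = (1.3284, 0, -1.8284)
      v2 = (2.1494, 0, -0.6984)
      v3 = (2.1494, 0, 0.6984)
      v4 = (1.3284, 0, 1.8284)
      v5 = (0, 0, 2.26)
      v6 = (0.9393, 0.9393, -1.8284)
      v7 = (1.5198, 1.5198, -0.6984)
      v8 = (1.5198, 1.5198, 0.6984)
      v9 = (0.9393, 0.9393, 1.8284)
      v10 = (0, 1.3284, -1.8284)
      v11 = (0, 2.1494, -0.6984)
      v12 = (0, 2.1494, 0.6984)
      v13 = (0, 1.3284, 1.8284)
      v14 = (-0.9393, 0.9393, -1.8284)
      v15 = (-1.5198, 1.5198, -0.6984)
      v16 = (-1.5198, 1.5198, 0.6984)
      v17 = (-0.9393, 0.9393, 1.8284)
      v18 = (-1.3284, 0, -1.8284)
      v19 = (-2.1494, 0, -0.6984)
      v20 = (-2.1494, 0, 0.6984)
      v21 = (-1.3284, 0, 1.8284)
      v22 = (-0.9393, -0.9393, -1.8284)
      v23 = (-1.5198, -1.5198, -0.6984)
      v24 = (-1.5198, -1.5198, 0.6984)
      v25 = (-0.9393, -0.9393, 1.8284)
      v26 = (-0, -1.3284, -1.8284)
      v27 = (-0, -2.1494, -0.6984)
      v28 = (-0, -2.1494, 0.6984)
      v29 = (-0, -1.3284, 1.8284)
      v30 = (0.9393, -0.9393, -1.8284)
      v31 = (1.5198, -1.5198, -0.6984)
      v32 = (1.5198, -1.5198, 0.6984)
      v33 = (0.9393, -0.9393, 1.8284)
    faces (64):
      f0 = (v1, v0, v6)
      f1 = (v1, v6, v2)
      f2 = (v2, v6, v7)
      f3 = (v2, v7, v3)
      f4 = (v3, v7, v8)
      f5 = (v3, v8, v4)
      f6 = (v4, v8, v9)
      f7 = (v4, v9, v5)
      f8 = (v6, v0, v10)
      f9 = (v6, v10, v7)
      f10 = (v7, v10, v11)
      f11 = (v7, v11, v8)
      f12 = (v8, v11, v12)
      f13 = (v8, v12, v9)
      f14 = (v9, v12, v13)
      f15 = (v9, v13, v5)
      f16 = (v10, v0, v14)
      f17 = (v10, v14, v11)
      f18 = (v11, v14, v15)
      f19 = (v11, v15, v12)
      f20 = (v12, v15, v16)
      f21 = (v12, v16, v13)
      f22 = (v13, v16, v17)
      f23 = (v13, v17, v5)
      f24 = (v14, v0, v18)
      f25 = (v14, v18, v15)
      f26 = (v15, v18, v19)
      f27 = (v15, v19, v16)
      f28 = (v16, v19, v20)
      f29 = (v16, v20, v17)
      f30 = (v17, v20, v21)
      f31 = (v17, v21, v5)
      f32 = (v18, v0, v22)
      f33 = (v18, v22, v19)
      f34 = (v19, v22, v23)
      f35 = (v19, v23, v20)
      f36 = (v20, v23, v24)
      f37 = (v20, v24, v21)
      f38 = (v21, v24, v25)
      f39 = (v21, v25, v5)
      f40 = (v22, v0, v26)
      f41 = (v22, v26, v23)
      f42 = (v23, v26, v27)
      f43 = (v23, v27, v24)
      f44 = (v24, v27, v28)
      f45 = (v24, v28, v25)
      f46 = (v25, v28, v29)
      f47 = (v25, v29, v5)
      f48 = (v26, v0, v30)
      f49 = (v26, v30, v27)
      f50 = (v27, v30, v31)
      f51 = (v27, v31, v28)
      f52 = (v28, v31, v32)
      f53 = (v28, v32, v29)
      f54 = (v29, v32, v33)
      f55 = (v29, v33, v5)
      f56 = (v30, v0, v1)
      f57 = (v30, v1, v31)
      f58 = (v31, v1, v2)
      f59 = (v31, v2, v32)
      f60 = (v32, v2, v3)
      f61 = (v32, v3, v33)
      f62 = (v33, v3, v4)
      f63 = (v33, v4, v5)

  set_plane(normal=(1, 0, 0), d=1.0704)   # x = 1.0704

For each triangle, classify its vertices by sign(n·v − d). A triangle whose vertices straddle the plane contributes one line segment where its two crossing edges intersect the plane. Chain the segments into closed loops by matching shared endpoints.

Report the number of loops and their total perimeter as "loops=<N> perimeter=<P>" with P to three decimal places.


Straddling triangles (20 of 64):
  (v1,v0,v6) [+--] → (1.0704, 0, -1.91222)–(1.0704, 0.62282, -1.8284)  len=0.6284
  (v1,v6,v2) [+-+] → (1.0704, 0.62282, -1.8284)–(1.0704, 0.837538, -1.70598)  len=0.2472
  (v2,v6,v7) [+-+] → (1.0704, 0.837538, -1.70598)–(1.0704, 1.0704, -1.5732)  len=0.2681
  (v4,v8,v9) [++-] → (1.0704, 1.0704, 1.5732)–(1.0704, 0.62282, 1.8284)  len=0.5152
  (v4,v9,v5) [+--] → (1.0704, 0.62282, 1.8284)–(1.0704, 0, 1.91222)  len=0.6284
  (v6,v10,v7) [--+] → (1.0704, 1.4632, -1.03254)–(1.0704, 1.0704, -1.5732)  len=0.6683
  (v7,v10,v11) [+--] → (1.0704, 1.4632, -1.03254)–(1.0704, 1.70597, -0.6984)  len=0.4130
  (v7,v11,v8) [+-+] → (1.0704, 1.70597, -0.6984)–(1.0704, 1.70597, 0.285371)  len=0.9838
  (v8,v11,v12) [+--] → (1.0704, 1.70597, 0.285371)–(1.0704, 1.70597, 0.6984)  len=0.4130
  (v8,v12,v9) [+--] → (1.0704, 1.70597, 0.6984)–(1.0704, 1.0704, 1.5732)  len=1.0813
  (v27,v30,v31) [--+] → (1.0704, -1.0704, -1.5732)–(1.0704, -1.70597, -0.6984)  len=1.0813
  (v27,v31,v28) [-+-] → (1.0704, -1.70597, -0.6984)–(1.0704, -1.70597, -0.285371)  len=0.4130
  (v28,v31,v32) [-++] → (1.0704, -1.70597, -0.285371)–(1.0704, -1.70597, 0.6984)  len=0.9838
  (v28,v32,v29) [-+-] → (1.0704, -1.70597, 0.6984)–(1.0704, -1.4632, 1.03254)  len=0.4130
  (v29,v32,v33) [-+-] → (1.0704, -1.4632, 1.03254)–(1.0704, -1.0704, 1.5732)  len=0.6683
  (v30,v0,v1) [--+] → (1.0704, 0, -1.91222)–(1.0704, -0.62282, -1.8284)  len=0.6284
  (v30,v1,v31) [-++] → (1.0704, -0.62282, -1.8284)–(1.0704, -1.0704, -1.5732)  len=0.5152
  (v32,v3,v33) [++-] → (1.0704, -0.837538, 1.70598)–(1.0704, -1.0704, 1.5732)  len=0.2681
  (v33,v3,v4) [-++] → (1.0704, -0.837538, 1.70598)–(1.0704, -0.62282, 1.8284)  len=0.2472
  (v33,v4,v5) [-+-] → (1.0704, -0.62282, 1.8284)–(1.0704, 0, 1.91222)  len=0.6284

Chained into 1 loop(s):
  loop 1: 20 segments, perimeter = 11.6935
Total perimeter = 11.693

loops=1 perimeter=11.693


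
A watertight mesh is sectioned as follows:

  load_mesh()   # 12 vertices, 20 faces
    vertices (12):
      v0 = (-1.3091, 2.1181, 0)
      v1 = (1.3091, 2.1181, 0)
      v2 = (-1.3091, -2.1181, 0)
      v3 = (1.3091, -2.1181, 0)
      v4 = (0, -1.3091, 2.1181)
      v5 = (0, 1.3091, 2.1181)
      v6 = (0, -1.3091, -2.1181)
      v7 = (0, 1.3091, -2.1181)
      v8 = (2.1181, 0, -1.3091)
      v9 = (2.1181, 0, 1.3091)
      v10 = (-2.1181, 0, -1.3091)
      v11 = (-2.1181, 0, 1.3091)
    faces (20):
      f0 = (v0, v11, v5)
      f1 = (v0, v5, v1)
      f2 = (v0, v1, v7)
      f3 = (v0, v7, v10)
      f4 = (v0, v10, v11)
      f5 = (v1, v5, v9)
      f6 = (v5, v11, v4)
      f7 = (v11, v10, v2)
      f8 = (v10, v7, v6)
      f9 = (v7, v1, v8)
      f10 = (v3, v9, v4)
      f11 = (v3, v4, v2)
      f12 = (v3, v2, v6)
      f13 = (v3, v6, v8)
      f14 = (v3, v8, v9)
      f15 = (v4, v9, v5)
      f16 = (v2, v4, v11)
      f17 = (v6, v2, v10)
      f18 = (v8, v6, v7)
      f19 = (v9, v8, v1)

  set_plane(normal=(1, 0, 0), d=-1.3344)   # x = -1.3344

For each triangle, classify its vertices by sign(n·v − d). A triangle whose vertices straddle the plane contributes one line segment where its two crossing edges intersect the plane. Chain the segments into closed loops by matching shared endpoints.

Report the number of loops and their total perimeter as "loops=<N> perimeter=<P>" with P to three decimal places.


Straddling triangles (8 of 20):
  (v0,v11,v5) [+-+] → (-1.3344, 2.05186, 0.0409397)–(-1.3344, 0.484369, 1.60843)  len=2.2168
  (v0,v7,v10) [++-] → (-1.3344, 0.484369, -1.60843)–(-1.3344, 2.05186, -0.0409397)  len=2.2168
  (v0,v10,v11) [+--] → (-1.3344, 2.05186, -0.0409397)–(-1.3344, 2.05186, 0.0409397)  len=0.0819
  (v5,v11,v4) [+-+] → (-1.3344, 0.484369, 1.60843)–(-1.3344, -0.484369, 1.60843)  len=0.9687
  (v11,v10,v2) [--+] → (-1.3344, -2.05186, -0.0409397)–(-1.3344, -2.05186, 0.0409397)  len=0.0819
  (v10,v7,v6) [-++] → (-1.3344, 0.484369, -1.60843)–(-1.3344, -0.484369, -1.60843)  len=0.9687
  (v2,v4,v11) [++-] → (-1.3344, -0.484369, 1.60843)–(-1.3344, -2.05186, 0.0409397)  len=2.2168
  (v6,v2,v10) [++-] → (-1.3344, -2.05186, -0.0409397)–(-1.3344, -0.484369, -1.60843)  len=2.2168

Chained into 1 loop(s):
  loop 1: 8 segments, perimeter = 10.9683
Total perimeter = 10.968

loops=1 perimeter=10.968


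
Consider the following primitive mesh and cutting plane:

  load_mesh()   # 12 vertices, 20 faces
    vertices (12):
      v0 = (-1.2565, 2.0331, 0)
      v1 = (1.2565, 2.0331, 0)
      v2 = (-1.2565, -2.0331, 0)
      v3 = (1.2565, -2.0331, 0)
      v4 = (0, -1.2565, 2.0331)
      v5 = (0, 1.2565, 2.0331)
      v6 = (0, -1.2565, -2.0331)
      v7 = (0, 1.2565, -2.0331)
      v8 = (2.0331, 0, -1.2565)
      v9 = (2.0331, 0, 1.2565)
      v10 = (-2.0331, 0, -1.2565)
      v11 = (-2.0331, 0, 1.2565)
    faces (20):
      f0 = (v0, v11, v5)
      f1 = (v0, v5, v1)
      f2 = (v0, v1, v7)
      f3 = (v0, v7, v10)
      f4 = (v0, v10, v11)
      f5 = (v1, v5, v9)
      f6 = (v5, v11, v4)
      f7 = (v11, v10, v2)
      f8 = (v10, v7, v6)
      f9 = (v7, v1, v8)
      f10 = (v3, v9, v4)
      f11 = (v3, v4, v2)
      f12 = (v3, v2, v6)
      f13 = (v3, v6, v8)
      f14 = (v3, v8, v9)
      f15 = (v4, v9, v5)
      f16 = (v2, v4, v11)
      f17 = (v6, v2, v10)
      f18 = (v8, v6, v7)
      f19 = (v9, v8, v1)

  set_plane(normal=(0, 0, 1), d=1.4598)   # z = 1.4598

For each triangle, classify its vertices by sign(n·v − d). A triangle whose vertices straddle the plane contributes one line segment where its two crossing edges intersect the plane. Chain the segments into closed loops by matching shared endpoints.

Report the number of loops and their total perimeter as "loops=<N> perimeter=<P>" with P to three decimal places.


loops=1 perimeter=9.219

Straddling triangles (8 of 20):
  (v0,v11,v5) [--+] → (-1.50087, 0.328929, 1.4598)–(-0.354312, 1.47549, 1.4598)  len=1.6215
  (v0,v5,v1) [-+-] → (-0.354312, 1.47549, 1.4598)–(0.354312, 1.47549, 1.4598)  len=0.7086
  (v1,v5,v9) [-+-] → (0.354312, 1.47549, 1.4598)–(1.50087, 0.328929, 1.4598)  len=1.6215
  (v5,v11,v4) [+-+] → (-1.50087, 0.328929, 1.4598)–(-1.50087, -0.328929, 1.4598)  len=0.6579
  (v3,v9,v4) [--+] → (1.50087, -0.328929, 1.4598)–(0.354312, -1.47549, 1.4598)  len=1.6215
  (v3,v4,v2) [-+-] → (0.354312, -1.47549, 1.4598)–(-0.354312, -1.47549, 1.4598)  len=0.7086
  (v4,v9,v5) [+-+] → (1.50087, -0.328929, 1.4598)–(1.50087, 0.328929, 1.4598)  len=0.6579
  (v2,v4,v11) [-+-] → (-0.354312, -1.47549, 1.4598)–(-1.50087, -0.328929, 1.4598)  len=1.6215

Chained into 1 loop(s):
  loop 1: 8 segments, perimeter = 9.2189
Total perimeter = 9.219


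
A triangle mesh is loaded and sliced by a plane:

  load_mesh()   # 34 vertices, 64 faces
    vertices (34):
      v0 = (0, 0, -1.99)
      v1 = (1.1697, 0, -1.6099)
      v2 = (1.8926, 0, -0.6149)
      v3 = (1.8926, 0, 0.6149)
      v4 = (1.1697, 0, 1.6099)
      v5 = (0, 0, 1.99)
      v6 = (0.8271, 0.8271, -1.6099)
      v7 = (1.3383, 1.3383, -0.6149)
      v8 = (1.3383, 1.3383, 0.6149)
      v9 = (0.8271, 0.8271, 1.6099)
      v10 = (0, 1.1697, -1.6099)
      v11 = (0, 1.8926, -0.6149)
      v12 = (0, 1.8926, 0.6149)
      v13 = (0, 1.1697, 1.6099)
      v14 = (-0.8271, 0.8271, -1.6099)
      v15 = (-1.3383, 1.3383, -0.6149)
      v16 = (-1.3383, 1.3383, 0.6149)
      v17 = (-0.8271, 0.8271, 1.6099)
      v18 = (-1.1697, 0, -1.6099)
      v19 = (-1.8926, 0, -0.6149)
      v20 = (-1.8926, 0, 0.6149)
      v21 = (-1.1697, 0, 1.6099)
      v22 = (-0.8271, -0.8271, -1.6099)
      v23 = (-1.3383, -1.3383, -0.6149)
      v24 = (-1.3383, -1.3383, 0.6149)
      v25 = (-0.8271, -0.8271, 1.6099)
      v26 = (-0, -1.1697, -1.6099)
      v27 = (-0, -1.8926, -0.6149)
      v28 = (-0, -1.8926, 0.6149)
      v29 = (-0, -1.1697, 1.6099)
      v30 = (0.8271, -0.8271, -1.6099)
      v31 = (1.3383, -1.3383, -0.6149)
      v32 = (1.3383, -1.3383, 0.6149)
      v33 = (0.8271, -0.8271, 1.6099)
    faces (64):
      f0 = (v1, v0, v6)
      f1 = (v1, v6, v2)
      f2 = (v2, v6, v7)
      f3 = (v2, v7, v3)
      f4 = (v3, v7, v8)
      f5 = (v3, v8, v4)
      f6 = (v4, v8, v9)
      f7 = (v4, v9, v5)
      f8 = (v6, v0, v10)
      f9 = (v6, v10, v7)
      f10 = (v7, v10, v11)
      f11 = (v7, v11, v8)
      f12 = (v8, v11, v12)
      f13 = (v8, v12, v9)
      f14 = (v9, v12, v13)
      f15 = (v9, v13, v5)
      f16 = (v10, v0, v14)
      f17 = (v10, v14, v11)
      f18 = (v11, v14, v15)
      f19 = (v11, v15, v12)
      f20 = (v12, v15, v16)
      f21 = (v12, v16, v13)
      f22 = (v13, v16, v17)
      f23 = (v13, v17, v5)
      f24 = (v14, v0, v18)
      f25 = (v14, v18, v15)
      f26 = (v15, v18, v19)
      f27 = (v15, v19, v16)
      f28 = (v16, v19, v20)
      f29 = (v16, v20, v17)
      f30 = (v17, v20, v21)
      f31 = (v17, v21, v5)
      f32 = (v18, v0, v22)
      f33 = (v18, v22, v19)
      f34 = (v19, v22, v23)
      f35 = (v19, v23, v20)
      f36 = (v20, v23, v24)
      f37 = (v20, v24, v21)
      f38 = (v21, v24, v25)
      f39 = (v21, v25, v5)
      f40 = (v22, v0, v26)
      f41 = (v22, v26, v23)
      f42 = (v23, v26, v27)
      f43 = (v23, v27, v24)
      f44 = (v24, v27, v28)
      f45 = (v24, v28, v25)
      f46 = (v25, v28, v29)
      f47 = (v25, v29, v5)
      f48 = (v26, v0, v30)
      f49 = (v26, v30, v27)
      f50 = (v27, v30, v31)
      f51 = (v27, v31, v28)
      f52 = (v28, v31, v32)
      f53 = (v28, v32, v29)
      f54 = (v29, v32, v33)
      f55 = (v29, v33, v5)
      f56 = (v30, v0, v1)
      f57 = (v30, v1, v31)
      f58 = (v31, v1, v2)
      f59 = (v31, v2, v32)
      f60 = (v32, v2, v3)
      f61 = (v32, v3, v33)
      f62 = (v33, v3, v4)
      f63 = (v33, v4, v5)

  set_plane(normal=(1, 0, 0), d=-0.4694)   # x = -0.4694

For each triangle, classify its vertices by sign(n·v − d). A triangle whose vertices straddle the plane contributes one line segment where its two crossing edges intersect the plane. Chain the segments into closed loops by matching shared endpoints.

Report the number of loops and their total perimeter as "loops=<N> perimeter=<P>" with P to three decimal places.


loops=1 perimeter=11.401

Straddling triangles (20 of 64):
  (v10,v0,v14) [++-] → (-0.4694, 0.4694, -1.77428)–(-0.4694, 0.975266, -1.6099)  len=0.5319
  (v10,v14,v11) [+-+] → (-0.4694, 0.975266, -1.6099)–(-0.4694, 1.2879, -1.17959)  len=0.5319
  (v11,v14,v15) [+--] → (-0.4694, 1.2879, -1.17959)–(-0.4694, 1.69818, -0.6149)  len=0.6980
  (v11,v15,v12) [+-+] → (-0.4694, 1.69818, -0.6149)–(-0.4694, 1.69818, 0.183556)  len=0.7985
  (v12,v15,v16) [+--] → (-0.4694, 1.69818, 0.183556)–(-0.4694, 1.69818, 0.6149)  len=0.4313
  (v12,v16,v13) [+-+] → (-0.4694, 1.69818, 0.6149)–(-0.4694, 1.22884, 1.26091)  len=0.7985
  (v13,v16,v17) [+--] → (-0.4694, 1.22884, 1.26091)–(-0.4694, 0.975266, 1.6099)  len=0.4314
  (v13,v17,v5) [+-+] → (-0.4694, 0.975266, 1.6099)–(-0.4694, 0.4694, 1.77428)  len=0.5319
  (v14,v0,v18) [-+-] → (-0.4694, 0.4694, -1.77428)–(-0.4694, 0, -1.83747)  len=0.4736
  (v17,v21,v5) [--+] → (-0.4694, 0, 1.83747)–(-0.4694, 0.4694, 1.77428)  len=0.4736
  (v18,v0,v22) [-+-] → (-0.4694, 0, -1.83747)–(-0.4694, -0.4694, -1.77428)  len=0.4736
  (v21,v25,v5) [--+] → (-0.4694, -0.4694, 1.77428)–(-0.4694, 0, 1.83747)  len=0.4736
  (v22,v0,v26) [-++] → (-0.4694, -0.4694, -1.77428)–(-0.4694, -0.975266, -1.6099)  len=0.5319
  (v22,v26,v23) [-+-] → (-0.4694, -0.975266, -1.6099)–(-0.4694, -1.22884, -1.26091)  len=0.4314
  (v23,v26,v27) [-++] → (-0.4694, -1.22884, -1.26091)–(-0.4694, -1.69818, -0.6149)  len=0.7985
  (v23,v27,v24) [-+-] → (-0.4694, -1.69818, -0.6149)–(-0.4694, -1.69818, -0.183556)  len=0.4313
  (v24,v27,v28) [-++] → (-0.4694, -1.69818, -0.183556)–(-0.4694, -1.69818, 0.6149)  len=0.7985
  (v24,v28,v25) [-+-] → (-0.4694, -1.69818, 0.6149)–(-0.4694, -1.2879, 1.17959)  len=0.6980
  (v25,v28,v29) [-++] → (-0.4694, -1.2879, 1.17959)–(-0.4694, -0.975266, 1.6099)  len=0.5319
  (v25,v29,v5) [-++] → (-0.4694, -0.975266, 1.6099)–(-0.4694, -0.4694, 1.77428)  len=0.5319

Chained into 1 loop(s):
  loop 1: 20 segments, perimeter = 11.4013
Total perimeter = 11.401
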